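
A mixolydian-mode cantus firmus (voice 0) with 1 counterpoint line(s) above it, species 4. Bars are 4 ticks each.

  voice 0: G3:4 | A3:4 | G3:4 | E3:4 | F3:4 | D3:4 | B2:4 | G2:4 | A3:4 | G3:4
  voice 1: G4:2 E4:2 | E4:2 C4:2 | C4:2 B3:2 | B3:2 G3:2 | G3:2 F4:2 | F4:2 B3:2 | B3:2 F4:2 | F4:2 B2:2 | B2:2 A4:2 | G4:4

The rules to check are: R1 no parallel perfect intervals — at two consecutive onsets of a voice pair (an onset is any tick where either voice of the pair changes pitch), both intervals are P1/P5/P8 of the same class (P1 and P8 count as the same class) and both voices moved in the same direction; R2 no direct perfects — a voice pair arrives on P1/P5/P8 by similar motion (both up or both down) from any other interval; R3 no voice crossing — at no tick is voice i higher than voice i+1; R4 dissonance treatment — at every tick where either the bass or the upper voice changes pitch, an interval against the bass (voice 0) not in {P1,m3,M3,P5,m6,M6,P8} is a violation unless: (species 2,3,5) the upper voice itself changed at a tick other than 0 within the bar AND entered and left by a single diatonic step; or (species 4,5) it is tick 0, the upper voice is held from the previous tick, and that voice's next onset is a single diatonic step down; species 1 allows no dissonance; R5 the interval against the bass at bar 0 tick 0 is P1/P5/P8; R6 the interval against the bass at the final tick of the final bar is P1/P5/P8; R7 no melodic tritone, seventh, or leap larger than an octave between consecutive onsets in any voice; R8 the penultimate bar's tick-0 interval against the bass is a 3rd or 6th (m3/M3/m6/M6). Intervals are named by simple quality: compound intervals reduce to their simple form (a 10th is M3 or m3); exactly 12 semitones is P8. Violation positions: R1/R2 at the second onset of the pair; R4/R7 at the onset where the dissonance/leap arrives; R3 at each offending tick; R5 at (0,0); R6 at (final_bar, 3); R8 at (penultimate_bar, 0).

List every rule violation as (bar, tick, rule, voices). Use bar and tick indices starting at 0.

bar 0: v0=G3 v1=G4 downbeat P8
bar 1: v0=A3 v1=E4 downbeat P5
bar 2: v0=G3 v1=C4 downbeat P4
bar 3: v0=E3 v1=B3 downbeat P5
bar 4: v0=F3 v1=G3 downbeat M2
bar 5: v0=D3 v1=F4 downbeat m3
bar 6: v0=B2 v1=B3 downbeat P8
bar 7: v0=G2 v1=F4 downbeat m7
bar 8: v0=A3 v1=B2 downbeat m7
bar 9: v0=G3 v1=G4 downbeat P8
  -> R4 @ bar 4 tick 0 v(0, 1): F3/G3 M2 untreated
  -> R7 @ bar 4 tick 2 v(1,): G3->F4 leap 10st
  -> R7 @ bar 5 tick 2 v(1,): F4->B3 leap 6st
  -> R4 @ bar 6 tick 2 v(0, 1): B2/F4 TT untreated
  -> R7 @ bar 6 tick 2 v(1,): B3->F4 leap 6st
  -> R4 @ bar 7 tick 0 v(0, 1): G2/F4 m7 untreated
  -> R7 @ bar 7 tick 2 v(1,): F4->B2 leap 18st
  -> R3 @ bar 8 tick 0 v(0, 1): A3 above B2
  -> R4 @ bar 8 tick 0 v(0, 1): A3/B2 m7 untreated
  -> R7 @ bar 8 tick 0 v(0,): G2->A3 leap 14st
  -> R8 @ bar 8 tick 0 v(0, 1): penult m7 not 3rd/6th
  -> R3 @ bar 8 tick 1 v(0, 1): A3 above B2
  -> R7 @ bar 8 tick 2 v(1,): B2->A4 leap 22st
  -> R1 @ bar 9 tick 0 v(0, 1): A3/A4 P8 -> G3/G4 P8 similar

(4, 0, R4, (0, 1))
(4, 2, R7, (1,))
(5, 2, R7, (1,))
(6, 2, R4, (0, 1))
(6, 2, R7, (1,))
(7, 0, R4, (0, 1))
(7, 2, R7, (1,))
(8, 0, R3, (0, 1))
(8, 0, R4, (0, 1))
(8, 0, R7, (0,))
(8, 0, R8, (0, 1))
(8, 1, R3, (0, 1))
(8, 2, R7, (1,))
(9, 0, R1, (0, 1))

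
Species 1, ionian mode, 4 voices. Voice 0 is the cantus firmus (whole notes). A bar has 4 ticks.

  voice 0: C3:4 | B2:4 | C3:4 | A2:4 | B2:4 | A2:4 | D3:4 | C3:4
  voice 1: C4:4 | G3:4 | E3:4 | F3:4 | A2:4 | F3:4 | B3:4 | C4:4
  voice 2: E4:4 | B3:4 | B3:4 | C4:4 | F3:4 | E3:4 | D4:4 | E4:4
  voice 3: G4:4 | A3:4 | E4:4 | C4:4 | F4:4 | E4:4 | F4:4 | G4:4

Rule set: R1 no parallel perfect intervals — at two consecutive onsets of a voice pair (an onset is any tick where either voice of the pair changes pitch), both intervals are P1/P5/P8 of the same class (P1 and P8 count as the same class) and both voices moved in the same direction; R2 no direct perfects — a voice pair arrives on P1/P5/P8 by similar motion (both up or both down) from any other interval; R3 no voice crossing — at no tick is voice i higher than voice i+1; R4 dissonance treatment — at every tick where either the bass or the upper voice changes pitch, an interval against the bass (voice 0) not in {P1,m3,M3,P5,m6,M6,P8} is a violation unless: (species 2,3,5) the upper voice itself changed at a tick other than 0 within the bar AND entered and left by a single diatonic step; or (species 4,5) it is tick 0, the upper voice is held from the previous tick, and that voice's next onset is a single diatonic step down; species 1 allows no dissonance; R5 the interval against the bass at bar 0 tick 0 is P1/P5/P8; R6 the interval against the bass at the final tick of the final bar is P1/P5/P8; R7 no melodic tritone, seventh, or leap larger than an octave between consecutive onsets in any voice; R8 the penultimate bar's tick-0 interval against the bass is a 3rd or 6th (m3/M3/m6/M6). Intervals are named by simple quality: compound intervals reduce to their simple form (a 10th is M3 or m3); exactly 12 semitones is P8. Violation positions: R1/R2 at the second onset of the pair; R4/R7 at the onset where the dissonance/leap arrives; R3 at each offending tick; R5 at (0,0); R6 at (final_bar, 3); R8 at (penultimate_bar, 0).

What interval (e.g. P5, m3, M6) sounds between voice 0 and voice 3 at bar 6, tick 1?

m3

voice 0=D3 voice 3=F4 -> m3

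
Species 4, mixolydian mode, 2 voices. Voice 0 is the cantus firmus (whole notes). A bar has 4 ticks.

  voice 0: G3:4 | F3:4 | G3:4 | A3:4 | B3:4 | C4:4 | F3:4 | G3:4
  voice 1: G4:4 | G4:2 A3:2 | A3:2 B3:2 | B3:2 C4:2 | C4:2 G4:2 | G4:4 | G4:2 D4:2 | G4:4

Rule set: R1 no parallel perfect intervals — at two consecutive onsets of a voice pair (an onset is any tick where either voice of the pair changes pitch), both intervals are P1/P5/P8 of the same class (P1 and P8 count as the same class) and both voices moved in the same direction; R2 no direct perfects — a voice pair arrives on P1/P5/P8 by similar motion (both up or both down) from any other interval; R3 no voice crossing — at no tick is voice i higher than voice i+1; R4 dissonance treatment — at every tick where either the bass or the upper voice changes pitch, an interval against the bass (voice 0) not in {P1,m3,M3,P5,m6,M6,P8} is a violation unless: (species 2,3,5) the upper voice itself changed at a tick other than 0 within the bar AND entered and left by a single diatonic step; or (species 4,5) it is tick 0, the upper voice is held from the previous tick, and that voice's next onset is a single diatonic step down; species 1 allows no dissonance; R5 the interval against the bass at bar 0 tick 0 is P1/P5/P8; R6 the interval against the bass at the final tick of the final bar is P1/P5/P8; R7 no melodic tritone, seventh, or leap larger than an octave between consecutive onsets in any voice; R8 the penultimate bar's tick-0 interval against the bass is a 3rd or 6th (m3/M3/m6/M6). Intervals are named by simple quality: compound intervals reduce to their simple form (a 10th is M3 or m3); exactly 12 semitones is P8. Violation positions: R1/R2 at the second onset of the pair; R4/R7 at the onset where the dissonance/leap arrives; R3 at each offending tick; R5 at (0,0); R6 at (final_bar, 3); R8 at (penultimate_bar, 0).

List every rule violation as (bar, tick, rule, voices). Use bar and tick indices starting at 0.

bar 0: v0=G3 v1=G4 downbeat P8
bar 1: v0=F3 v1=G4 downbeat M2
bar 2: v0=G3 v1=A3 downbeat M2
bar 3: v0=A3 v1=B3 downbeat M2
bar 4: v0=B3 v1=C4 downbeat m2
bar 5: v0=C4 v1=G4 downbeat P5
bar 6: v0=F3 v1=G4 downbeat M2
bar 7: v0=G3 v1=G4 downbeat P8
  -> R4 @ bar 1 tick 0 v(0, 1): F3/G4 M2 untreated
  -> R7 @ bar 1 tick 2 v(1,): G4->A3 leap 10st
  -> R4 @ bar 2 tick 0 v(0, 1): G3/A3 M2 untreated
  -> R4 @ bar 3 tick 0 v(0, 1): A3/B3 M2 untreated
  -> R4 @ bar 4 tick 0 v(0, 1): B3/C4 m2 untreated
  -> R4 @ bar 6 tick 0 v(0, 1): F3/G4 M2 untreated
  -> R8 @ bar 6 tick 0 v(0, 1): penult M2 not 3rd/6th
  -> R2 @ bar 7 tick 0 v(0, 1): F3/D4 M6 -> G3/G4 P8 similar

(1, 0, R4, (0, 1))
(1, 2, R7, (1,))
(2, 0, R4, (0, 1))
(3, 0, R4, (0, 1))
(4, 0, R4, (0, 1))
(6, 0, R4, (0, 1))
(6, 0, R8, (0, 1))
(7, 0, R2, (0, 1))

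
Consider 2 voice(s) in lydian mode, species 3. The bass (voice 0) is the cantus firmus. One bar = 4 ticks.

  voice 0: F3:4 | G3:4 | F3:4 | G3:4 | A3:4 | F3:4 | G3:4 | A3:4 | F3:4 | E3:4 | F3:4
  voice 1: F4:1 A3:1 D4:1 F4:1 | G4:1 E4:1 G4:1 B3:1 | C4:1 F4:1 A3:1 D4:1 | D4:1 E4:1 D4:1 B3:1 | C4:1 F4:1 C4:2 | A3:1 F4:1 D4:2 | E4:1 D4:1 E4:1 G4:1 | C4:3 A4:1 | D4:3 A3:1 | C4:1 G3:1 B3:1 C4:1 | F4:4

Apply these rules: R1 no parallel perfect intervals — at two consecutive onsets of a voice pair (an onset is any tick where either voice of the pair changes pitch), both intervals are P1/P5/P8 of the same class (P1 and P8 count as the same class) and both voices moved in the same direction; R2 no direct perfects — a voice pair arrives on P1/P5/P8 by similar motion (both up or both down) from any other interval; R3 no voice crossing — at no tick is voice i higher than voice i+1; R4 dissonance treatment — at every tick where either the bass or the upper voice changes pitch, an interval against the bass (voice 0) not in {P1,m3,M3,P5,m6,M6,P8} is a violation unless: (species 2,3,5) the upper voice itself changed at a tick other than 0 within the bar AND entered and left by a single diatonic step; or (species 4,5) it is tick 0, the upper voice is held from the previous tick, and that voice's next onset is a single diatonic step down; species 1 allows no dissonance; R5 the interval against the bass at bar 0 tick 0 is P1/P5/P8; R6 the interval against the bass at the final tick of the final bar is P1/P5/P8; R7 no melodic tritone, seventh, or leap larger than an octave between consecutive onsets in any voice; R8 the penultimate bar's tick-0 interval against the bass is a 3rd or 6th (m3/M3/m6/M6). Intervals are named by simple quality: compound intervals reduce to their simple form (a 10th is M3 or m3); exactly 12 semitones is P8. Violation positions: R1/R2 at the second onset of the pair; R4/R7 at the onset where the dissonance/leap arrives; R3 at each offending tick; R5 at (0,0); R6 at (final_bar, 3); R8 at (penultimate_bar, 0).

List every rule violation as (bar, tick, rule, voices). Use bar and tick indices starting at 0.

(1, 0, R1, (0, 1))
(10, 0, R2, (0, 1))

bar 0: v0=F3 v1=F4 downbeat P8
bar 1: v0=G3 v1=G4 downbeat P8
bar 2: v0=F3 v1=C4 downbeat P5
bar 3: v0=G3 v1=D4 downbeat P5
bar 4: v0=A3 v1=C4 downbeat m3
bar 5: v0=F3 v1=A3 downbeat M3
bar 6: v0=G3 v1=E4 downbeat M6
bar 7: v0=A3 v1=C4 downbeat m3
bar 8: v0=F3 v1=D4 downbeat M6
bar 9: v0=E3 v1=C4 downbeat m6
bar 10: v0=F3 v1=F4 downbeat P8
  -> R1 @ bar 1 tick 0 v(0, 1): F3/F4 P8 -> G3/G4 P8 similar
  -> R2 @ bar 10 tick 0 v(0, 1): E3/C4 m6 -> F3/F4 P8 similar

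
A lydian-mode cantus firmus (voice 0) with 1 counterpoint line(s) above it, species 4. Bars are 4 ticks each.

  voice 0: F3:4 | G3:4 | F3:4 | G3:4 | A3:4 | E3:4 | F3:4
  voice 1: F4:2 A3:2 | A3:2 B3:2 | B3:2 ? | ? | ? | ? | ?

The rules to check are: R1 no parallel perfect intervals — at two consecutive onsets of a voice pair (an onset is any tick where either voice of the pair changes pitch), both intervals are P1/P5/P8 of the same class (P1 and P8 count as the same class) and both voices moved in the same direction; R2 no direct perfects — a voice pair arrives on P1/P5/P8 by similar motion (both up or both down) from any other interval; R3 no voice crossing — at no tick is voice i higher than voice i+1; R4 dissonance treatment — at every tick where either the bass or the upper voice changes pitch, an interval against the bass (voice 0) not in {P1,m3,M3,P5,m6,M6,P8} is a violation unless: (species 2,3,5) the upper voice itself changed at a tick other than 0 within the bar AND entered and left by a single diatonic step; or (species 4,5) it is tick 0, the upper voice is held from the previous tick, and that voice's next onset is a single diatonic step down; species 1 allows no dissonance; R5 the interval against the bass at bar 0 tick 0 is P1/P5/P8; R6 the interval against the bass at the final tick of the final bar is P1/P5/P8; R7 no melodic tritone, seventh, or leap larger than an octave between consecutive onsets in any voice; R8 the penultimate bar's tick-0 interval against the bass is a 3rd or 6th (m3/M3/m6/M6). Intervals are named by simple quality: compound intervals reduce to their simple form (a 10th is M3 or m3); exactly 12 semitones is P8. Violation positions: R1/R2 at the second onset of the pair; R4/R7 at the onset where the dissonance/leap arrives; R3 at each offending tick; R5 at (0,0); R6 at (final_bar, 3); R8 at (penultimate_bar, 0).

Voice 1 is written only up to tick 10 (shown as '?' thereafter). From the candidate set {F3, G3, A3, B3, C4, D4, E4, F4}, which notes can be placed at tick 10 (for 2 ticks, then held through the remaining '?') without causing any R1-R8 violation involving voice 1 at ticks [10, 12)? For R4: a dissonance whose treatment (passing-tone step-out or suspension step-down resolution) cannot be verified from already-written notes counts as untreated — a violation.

{A3, B3, C4, D4}

F3: violates R7
G3: violates R4
A3: legal
B3: legal
C4: legal
D4: legal
E4: violates R4
F4: violates R7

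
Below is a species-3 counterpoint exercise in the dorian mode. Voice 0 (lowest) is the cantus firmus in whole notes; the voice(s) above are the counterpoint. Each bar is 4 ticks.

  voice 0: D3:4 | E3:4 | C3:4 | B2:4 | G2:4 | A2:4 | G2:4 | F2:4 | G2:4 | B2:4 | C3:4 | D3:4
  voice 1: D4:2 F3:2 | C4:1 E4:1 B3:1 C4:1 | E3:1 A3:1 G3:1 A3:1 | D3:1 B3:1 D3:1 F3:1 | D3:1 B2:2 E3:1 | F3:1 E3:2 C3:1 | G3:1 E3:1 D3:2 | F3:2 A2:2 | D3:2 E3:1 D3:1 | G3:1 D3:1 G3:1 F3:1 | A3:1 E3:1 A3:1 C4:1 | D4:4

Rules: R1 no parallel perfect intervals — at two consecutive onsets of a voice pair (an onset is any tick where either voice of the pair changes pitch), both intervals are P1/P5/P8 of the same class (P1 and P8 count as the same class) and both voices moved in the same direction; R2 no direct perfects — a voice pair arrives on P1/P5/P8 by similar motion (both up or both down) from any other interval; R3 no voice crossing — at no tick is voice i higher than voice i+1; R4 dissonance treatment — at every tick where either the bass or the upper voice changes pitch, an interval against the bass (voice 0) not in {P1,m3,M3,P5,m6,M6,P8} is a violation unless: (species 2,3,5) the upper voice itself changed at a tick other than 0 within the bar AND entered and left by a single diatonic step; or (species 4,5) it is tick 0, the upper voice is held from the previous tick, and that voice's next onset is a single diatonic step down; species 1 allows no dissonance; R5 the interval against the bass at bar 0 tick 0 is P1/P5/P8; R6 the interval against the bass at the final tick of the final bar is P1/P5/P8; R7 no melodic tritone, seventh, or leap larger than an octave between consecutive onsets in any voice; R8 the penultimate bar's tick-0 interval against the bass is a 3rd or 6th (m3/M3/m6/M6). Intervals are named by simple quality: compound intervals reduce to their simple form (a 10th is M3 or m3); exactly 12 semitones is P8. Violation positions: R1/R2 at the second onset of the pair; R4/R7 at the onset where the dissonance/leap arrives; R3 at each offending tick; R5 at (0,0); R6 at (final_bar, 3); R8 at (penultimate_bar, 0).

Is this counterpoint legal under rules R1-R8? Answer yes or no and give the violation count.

No (5 violations)

bar 0: v0=D3 v1=D4 (P8)
bar 1: v0=E3 v1=C4 (m6)
bar 2: v0=C3 v1=E3 (M3)
bar 3: v0=B2 v1=D3 (m3)
bar 4: v0=G2 v1=D3 (P5)
bar 5: v0=A2 v1=F3 (m6)
bar 6: v0=G2 v1=G3 (P8)
bar 7: v0=F2 v1=F3 (P8)
bar 8: v0=G2 v1=D3 (P5)
bar 9: v0=B2 v1=G3 (m6)
bar 10: v0=C3 v1=A3 (M6)
bar 11: v0=D3 v1=D4 (P8)
  R4 @ bar3.3: B2/F3 TT untreated
  R2 @ bar4.0: B2/F3 TT -> G2/D3 P5 similar
  R2 @ bar8.0: F2/A2 M3 -> G2/D3 P5 similar
  R4 @ bar9.3: B2/F3 TT untreated
  R1 @ bar11.0: C3/C4 P8 -> D3/D4 P8 similar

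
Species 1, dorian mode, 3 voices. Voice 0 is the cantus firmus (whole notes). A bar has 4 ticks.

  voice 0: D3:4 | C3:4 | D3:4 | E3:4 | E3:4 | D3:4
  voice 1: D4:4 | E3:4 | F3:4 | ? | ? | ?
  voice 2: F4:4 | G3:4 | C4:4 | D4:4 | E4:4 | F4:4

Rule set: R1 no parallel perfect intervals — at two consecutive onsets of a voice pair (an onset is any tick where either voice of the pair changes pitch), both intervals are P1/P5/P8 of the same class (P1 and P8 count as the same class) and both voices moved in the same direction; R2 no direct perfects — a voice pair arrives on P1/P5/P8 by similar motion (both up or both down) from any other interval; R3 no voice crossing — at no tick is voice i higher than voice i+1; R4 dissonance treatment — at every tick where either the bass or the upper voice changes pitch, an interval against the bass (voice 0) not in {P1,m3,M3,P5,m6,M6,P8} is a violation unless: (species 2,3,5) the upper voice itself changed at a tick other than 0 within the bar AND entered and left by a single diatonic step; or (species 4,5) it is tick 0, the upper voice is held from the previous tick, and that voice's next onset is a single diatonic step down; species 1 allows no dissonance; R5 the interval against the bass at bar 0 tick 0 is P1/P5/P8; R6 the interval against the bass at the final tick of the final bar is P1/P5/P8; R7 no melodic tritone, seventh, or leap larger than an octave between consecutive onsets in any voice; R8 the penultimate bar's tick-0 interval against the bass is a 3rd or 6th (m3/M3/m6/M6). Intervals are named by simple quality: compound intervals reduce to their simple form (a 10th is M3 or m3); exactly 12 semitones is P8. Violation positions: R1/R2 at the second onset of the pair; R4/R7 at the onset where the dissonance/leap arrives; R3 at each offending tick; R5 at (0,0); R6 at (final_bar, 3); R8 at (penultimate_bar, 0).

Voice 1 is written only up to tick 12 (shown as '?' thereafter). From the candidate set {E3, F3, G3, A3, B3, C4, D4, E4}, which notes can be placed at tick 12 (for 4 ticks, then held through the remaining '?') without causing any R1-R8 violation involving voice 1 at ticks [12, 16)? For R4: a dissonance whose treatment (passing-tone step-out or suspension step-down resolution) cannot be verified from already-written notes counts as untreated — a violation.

E3: legal
F3: violates R4
G3: violates R1
A3: violates R4
B3: violates R2,R7
C4: legal
D4: violates R2,R4
E4: violates R2,R3,R7

{C4, E3}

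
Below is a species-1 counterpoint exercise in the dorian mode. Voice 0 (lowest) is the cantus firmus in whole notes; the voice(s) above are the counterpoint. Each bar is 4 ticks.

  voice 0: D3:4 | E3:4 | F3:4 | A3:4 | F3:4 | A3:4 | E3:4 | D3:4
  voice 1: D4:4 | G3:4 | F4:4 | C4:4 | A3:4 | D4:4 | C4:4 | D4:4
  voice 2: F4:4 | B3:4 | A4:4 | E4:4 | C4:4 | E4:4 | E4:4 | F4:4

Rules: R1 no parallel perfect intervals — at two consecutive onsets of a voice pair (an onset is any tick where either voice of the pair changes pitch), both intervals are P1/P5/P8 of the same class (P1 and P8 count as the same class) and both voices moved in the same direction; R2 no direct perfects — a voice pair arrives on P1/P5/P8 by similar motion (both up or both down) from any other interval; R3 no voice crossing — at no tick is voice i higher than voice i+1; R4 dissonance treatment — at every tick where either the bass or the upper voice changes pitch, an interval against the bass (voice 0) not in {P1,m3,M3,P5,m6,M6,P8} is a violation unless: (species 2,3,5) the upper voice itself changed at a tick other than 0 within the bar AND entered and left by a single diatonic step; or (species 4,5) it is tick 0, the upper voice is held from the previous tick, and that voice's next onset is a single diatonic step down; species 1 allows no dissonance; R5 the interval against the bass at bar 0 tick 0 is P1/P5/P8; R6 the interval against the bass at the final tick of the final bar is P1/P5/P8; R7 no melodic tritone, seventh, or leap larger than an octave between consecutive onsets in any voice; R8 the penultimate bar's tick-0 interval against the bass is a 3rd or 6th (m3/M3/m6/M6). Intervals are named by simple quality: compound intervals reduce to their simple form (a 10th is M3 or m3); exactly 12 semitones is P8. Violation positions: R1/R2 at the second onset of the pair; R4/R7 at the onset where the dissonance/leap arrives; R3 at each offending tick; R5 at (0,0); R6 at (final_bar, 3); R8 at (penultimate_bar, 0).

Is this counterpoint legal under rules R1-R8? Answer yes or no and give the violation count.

No (10 violations)

bar 0: v0=D3 v1=D4 v2=F4 (m3)
bar 1: v0=E3 v1=G3 v2=B3 (P5)
bar 2: v0=F3 v1=F4 v2=A4 (M3)
bar 3: v0=A3 v1=C4 v2=E4 (P5)
bar 4: v0=F3 v1=A3 v2=C4 (P5)
bar 5: v0=A3 v1=D4 v2=E4 (P5)
bar 6: v0=E3 v1=C4 v2=E4 (P8)
bar 7: v0=D3 v1=D4 v2=F4 (m3)
  R5 @ bar0.0: opens on m3
  R7 @ bar1.0: F4->B3 leap 6st
  R2 @ bar2.0: E3/G3 m3 -> F3/F4 P8 similar
  R7 @ bar2.0: G3->F4 leap 10st
  R7 @ bar2.0: B3->A4 leap 10st
  R1 @ bar4.0: A3/E4 P5 -> F3/C4 P5 similar
  R1 @ bar5.0: F3/C4 P5 -> A3/E4 P5 similar
  R4 @ bar5.0: A3/D4 P4 untreated
  R8 @ bar6.0: penult P8 not 3rd/6th
  R6 @ bar7.3: closes on m3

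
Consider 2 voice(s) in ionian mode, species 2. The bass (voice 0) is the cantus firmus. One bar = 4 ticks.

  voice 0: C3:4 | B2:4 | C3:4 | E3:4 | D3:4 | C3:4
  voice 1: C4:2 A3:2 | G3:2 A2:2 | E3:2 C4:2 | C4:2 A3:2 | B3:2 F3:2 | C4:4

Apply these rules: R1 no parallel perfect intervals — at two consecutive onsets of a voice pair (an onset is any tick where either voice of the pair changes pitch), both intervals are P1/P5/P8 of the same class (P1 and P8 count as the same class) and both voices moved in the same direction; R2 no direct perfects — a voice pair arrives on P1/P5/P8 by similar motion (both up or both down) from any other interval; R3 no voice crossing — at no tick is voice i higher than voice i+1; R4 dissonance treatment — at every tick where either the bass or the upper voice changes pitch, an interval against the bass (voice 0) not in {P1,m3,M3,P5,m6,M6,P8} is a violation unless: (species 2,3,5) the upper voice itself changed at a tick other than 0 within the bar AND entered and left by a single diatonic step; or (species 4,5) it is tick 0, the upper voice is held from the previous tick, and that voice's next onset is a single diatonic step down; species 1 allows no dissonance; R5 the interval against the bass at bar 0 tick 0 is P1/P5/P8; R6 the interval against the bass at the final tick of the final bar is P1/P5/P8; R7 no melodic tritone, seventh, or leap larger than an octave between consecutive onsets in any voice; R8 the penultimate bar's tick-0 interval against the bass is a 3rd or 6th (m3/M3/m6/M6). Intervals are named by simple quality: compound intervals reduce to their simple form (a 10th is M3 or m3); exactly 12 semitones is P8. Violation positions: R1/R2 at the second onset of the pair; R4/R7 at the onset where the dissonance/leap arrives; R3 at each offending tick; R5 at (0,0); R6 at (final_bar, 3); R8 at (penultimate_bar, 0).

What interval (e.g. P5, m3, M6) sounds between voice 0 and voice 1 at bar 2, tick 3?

voice 0=C3 voice 1=C4 -> P8

P8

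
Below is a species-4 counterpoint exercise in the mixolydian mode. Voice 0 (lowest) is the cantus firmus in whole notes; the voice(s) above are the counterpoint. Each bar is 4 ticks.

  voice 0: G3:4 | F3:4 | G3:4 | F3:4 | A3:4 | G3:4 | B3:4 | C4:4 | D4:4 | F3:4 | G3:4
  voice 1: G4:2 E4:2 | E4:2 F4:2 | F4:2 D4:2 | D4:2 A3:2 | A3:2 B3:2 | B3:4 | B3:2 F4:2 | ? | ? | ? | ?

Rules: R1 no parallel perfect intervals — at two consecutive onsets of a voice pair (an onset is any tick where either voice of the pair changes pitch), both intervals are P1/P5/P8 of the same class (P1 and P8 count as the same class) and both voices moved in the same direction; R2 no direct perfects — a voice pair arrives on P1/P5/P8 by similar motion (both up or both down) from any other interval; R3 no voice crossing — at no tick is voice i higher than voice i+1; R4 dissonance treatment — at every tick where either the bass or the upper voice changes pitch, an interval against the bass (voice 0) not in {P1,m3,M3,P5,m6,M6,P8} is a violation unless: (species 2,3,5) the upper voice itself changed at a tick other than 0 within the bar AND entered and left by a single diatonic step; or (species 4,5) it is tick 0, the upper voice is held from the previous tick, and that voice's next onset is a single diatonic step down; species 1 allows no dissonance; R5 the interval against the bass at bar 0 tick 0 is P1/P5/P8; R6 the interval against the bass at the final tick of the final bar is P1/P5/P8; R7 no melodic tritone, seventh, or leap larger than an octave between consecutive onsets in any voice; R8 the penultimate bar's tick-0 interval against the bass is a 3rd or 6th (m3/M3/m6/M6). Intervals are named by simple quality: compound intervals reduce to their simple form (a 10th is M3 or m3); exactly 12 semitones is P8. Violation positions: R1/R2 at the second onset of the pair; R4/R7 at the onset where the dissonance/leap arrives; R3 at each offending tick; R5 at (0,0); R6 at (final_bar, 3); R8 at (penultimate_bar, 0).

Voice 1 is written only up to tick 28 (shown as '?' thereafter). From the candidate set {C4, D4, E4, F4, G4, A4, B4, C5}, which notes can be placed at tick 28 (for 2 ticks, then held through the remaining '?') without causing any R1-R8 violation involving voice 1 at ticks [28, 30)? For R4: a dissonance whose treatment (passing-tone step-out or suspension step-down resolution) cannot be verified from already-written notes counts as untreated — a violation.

{A4, C4, E4}

C4: legal
D4: violates R4
E4: legal
F4: violates R4
G4: violates R2
A4: legal
B4: violates R4,R7
C5: violates R2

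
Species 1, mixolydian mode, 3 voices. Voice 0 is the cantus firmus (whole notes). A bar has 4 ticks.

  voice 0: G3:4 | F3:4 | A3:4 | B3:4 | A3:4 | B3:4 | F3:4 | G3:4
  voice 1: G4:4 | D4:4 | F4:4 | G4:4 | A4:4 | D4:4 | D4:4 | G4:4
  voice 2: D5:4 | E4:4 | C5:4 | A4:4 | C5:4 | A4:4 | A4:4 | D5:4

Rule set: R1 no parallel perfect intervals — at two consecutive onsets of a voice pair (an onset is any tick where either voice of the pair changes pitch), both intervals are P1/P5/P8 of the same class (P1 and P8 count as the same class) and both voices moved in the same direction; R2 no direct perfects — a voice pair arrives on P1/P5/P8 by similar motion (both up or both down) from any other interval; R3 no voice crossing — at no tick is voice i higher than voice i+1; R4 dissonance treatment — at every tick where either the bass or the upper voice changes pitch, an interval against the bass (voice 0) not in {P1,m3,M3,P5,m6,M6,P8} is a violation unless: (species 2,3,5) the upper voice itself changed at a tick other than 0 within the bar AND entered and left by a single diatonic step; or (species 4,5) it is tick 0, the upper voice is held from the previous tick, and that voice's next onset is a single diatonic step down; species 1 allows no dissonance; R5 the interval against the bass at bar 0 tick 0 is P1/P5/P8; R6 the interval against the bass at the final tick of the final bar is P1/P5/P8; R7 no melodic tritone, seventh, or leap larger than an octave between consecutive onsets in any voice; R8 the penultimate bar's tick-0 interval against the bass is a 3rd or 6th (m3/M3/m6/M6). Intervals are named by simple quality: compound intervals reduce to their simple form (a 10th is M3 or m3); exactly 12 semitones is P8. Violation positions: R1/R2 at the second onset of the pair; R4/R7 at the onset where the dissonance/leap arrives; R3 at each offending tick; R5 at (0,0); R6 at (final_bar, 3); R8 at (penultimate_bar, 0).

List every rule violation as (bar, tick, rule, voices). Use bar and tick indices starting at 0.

bar 0: v0=G3 v1=G4 v2=D5 downbeat P5
bar 1: v0=F3 v1=D4 v2=E4 downbeat M7
bar 2: v0=A3 v1=F4 v2=C5 downbeat m3
bar 3: v0=B3 v1=G4 v2=A4 downbeat m7
bar 4: v0=A3 v1=A4 v2=C5 downbeat m3
bar 5: v0=B3 v1=D4 v2=A4 downbeat m7
bar 6: v0=F3 v1=D4 v2=A4 downbeat M3
bar 7: v0=G3 v1=G4 v2=D5 downbeat P5
  -> R4 @ bar 1 tick 0 v(0, 2): F3/E4 M7 untreated
  -> R7 @ bar 1 tick 0 v(2,): D5->E4 leap 10st
  -> R2 @ bar 2 tick 0 v(1, 2): D4/E4 M2 -> F4/C5 P5 similar
  -> R4 @ bar 3 tick 0 v(0, 2): B3/A4 m7 untreated
  -> R2 @ bar 5 tick 0 v(1, 2): A4/C5 m3 -> D4/A4 P5 similar
  -> R4 @ bar 5 tick 0 v(0, 2): B3/A4 m7 untreated
  -> R7 @ bar 6 tick 0 v(0,): B3->F3 leap 6st
  -> R1 @ bar 7 tick 0 v(1, 2): D4/A4 P5 -> G4/D5 P5 similar
  -> R2 @ bar 7 tick 0 v(0, 1): F3/D4 M6 -> G3/G4 P8 similar
  -> R2 @ bar 7 tick 0 v(0, 2): F3/A4 M3 -> G3/D5 P5 similar

(1, 0, R4, (0, 2))
(1, 0, R7, (2,))
(2, 0, R2, (1, 2))
(3, 0, R4, (0, 2))
(5, 0, R2, (1, 2))
(5, 0, R4, (0, 2))
(6, 0, R7, (0,))
(7, 0, R1, (1, 2))
(7, 0, R2, (0, 1))
(7, 0, R2, (0, 2))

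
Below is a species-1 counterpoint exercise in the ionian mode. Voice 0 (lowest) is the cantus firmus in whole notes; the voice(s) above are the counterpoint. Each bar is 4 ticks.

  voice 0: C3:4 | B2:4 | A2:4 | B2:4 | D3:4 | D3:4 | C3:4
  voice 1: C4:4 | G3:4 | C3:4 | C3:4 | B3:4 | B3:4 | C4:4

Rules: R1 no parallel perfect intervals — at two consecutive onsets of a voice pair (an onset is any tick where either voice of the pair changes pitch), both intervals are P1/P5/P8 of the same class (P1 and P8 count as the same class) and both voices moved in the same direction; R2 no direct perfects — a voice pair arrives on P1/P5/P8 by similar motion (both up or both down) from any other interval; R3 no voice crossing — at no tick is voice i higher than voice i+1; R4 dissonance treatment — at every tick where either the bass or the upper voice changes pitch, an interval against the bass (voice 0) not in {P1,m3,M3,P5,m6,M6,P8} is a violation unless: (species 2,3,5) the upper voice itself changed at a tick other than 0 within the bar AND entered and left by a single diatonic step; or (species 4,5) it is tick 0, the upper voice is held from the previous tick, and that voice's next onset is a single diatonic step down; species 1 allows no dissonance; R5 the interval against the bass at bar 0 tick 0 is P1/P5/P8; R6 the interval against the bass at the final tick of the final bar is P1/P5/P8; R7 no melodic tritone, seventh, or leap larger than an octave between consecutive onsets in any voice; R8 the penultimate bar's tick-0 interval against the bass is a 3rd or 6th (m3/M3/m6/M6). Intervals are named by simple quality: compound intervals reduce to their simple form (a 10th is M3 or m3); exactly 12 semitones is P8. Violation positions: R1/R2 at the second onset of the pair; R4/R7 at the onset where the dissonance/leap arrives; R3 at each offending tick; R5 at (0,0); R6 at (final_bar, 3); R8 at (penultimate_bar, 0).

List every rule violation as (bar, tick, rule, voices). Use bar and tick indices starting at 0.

bar 0: v0=C3 v1=C4 downbeat P8
bar 1: v0=B2 v1=G3 downbeat m6
bar 2: v0=A2 v1=C3 downbeat m3
bar 3: v0=B2 v1=C3 downbeat m2
bar 4: v0=D3 v1=B3 downbeat M6
bar 5: v0=D3 v1=B3 downbeat M6
bar 6: v0=C3 v1=C4 downbeat P8
  -> R4 @ bar 3 tick 0 v(0, 1): B2/C3 m2 untreated
  -> R7 @ bar 4 tick 0 v(1,): C3->B3 leap 11st

(3, 0, R4, (0, 1))
(4, 0, R7, (1,))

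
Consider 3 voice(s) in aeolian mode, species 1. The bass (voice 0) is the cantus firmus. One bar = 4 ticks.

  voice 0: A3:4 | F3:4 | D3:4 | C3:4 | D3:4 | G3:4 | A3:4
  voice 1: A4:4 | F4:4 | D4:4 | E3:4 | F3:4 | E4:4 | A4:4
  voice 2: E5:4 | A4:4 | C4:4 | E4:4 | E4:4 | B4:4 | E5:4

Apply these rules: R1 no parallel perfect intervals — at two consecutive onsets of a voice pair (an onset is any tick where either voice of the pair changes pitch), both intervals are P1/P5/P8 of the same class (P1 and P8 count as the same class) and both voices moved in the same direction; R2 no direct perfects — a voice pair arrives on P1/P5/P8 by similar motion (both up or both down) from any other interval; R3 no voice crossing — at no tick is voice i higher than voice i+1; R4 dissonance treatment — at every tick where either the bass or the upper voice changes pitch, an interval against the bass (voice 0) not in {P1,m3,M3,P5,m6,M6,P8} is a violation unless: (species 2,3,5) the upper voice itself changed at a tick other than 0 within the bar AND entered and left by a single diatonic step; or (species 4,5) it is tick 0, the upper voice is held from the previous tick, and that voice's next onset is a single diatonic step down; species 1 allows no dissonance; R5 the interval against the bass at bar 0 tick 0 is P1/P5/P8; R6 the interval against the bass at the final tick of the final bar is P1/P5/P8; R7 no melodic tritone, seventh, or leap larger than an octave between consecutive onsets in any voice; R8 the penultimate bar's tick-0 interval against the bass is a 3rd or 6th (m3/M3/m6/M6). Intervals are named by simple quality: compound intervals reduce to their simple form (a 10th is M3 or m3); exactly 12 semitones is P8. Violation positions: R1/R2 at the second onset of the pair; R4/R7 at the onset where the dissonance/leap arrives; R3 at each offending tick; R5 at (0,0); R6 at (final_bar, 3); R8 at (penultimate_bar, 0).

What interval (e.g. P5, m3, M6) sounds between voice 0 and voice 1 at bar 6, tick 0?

voice 0=A3 voice 1=A4 -> P8

P8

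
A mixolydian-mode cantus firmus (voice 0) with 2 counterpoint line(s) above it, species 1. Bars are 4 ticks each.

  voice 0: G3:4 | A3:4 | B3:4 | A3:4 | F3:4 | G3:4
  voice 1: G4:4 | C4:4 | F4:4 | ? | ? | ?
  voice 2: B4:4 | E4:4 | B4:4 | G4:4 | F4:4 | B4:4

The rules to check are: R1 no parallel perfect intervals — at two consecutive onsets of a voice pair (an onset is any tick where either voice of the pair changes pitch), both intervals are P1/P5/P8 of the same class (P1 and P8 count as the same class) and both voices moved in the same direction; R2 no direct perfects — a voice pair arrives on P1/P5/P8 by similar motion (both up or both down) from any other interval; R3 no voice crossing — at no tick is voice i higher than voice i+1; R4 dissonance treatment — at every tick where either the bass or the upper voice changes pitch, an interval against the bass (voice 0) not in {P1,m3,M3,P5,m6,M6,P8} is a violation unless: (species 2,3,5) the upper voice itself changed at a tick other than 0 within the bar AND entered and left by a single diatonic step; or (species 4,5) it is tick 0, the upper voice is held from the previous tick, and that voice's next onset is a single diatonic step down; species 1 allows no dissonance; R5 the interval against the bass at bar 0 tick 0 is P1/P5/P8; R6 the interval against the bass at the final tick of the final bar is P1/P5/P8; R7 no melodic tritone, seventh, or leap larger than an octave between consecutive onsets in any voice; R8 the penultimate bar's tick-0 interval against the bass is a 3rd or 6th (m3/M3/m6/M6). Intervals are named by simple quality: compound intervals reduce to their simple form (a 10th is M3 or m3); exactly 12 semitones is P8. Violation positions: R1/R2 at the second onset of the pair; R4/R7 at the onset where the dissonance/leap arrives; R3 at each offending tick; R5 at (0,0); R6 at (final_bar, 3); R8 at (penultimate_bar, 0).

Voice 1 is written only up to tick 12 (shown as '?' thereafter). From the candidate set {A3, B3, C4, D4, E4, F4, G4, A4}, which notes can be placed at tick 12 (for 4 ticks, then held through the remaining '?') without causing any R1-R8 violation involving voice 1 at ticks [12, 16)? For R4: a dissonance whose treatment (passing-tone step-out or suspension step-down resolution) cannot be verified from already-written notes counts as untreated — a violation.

A3: violates R2
B3: violates R4,R7
C4: violates R2
D4: violates R4
E4: violates R2
F4: legal
G4: violates R4
A4: violates R3

{F4}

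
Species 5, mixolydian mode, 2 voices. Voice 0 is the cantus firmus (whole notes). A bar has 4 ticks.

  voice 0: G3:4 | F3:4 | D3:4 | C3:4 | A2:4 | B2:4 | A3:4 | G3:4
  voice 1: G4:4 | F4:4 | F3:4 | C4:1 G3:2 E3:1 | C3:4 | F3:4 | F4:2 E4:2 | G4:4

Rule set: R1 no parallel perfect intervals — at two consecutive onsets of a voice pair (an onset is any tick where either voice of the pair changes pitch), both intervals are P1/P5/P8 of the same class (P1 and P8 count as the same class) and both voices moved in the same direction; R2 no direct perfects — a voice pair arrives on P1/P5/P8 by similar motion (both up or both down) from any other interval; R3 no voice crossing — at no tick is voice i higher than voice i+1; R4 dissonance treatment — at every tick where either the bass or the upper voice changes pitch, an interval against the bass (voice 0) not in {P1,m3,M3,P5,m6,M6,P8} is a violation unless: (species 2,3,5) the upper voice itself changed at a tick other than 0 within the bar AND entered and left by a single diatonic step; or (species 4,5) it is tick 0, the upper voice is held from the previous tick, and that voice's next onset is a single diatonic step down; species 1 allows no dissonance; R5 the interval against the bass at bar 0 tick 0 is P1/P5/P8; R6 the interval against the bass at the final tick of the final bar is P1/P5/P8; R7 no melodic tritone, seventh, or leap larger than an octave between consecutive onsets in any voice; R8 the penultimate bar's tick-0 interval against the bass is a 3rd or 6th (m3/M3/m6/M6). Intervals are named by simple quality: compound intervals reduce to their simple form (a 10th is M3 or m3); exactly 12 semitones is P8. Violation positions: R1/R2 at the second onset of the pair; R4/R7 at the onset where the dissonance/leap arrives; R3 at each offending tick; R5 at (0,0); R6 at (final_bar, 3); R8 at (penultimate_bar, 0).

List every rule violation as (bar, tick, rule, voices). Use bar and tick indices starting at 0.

bar 0: v0=G3 v1=G4 downbeat P8
bar 1: v0=F3 v1=F4 downbeat P8
bar 2: v0=D3 v1=F3 downbeat m3
bar 3: v0=C3 v1=C4 downbeat P8
bar 4: v0=A2 v1=C3 downbeat m3
bar 5: v0=B2 v1=F3 downbeat TT
bar 6: v0=A3 v1=F4 downbeat m6
bar 7: v0=G3 v1=G4 downbeat P8
  -> R1 @ bar 1 tick 0 v(0, 1): G3/G4 P8 -> F3/F4 P8 similar
  -> R4 @ bar 5 tick 0 v(0, 1): B2/F3 TT untreated
  -> R7 @ bar 6 tick 0 v(0,): B2->A3 leap 10st

(1, 0, R1, (0, 1))
(5, 0, R4, (0, 1))
(6, 0, R7, (0,))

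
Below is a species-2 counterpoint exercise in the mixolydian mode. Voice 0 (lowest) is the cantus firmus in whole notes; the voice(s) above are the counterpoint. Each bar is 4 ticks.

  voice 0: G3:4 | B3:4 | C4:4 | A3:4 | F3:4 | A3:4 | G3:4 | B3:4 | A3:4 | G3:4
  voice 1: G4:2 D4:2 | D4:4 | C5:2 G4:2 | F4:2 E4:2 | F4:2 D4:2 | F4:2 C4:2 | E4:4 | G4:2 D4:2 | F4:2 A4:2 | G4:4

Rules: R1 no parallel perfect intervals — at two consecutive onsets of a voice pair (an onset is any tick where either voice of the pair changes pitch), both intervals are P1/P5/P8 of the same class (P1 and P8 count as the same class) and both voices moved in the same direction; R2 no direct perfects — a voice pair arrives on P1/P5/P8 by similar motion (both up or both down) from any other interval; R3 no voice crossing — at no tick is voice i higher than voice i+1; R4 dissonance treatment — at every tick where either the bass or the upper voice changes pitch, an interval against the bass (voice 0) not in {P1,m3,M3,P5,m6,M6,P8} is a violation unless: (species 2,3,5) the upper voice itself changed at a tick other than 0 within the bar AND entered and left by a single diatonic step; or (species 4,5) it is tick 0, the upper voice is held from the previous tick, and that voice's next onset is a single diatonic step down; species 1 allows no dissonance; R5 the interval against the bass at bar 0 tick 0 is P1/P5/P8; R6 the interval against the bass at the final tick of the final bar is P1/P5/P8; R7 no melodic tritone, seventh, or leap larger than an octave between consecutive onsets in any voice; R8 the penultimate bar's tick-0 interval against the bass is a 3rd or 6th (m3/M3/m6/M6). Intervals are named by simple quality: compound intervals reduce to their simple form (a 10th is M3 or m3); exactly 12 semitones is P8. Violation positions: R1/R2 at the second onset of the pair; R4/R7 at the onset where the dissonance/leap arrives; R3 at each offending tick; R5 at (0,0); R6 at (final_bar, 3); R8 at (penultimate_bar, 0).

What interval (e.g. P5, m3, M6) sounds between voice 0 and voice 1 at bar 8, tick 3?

voice 0=A3 voice 1=A4 -> P8

P8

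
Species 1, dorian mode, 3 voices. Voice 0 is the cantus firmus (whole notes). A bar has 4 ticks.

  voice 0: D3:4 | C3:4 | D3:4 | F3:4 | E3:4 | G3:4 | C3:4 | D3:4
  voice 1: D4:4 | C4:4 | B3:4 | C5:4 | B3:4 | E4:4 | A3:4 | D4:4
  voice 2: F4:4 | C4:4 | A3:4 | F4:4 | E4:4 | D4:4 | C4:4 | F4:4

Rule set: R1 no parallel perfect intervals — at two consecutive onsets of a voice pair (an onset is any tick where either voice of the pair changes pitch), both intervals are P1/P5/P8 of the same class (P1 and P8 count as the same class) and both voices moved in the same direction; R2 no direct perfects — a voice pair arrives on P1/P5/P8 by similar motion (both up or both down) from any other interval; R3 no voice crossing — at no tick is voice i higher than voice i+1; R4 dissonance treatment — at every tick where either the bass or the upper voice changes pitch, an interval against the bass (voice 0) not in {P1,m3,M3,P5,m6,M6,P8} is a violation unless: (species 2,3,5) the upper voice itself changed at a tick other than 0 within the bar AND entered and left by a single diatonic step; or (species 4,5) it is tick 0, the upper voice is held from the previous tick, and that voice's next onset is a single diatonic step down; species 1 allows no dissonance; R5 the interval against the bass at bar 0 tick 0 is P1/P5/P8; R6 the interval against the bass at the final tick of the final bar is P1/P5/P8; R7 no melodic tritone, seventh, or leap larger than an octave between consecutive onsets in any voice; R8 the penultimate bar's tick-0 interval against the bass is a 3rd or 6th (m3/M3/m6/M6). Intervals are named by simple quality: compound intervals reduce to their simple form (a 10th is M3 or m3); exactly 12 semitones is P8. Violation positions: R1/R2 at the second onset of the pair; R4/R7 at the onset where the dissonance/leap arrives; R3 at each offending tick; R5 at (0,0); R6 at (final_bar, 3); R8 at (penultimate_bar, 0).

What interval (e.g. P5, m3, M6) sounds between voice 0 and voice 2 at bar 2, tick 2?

P5

voice 0=D3 voice 2=A3 -> P5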